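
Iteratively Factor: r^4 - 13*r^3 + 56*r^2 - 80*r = (r)*(r^3 - 13*r^2 + 56*r - 80) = r*(r - 4)*(r^2 - 9*r + 20) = r*(r - 5)*(r - 4)*(r - 4)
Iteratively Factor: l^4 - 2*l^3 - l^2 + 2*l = (l - 2)*(l^3 - l) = (l - 2)*(l + 1)*(l^2 - l) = l*(l - 2)*(l + 1)*(l - 1)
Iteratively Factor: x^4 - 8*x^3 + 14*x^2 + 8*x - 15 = (x - 1)*(x^3 - 7*x^2 + 7*x + 15) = (x - 1)*(x + 1)*(x^2 - 8*x + 15) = (x - 5)*(x - 1)*(x + 1)*(x - 3)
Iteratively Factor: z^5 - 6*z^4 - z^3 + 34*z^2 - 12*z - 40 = (z + 2)*(z^4 - 8*z^3 + 15*z^2 + 4*z - 20) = (z + 1)*(z + 2)*(z^3 - 9*z^2 + 24*z - 20) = (z - 2)*(z + 1)*(z + 2)*(z^2 - 7*z + 10) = (z - 5)*(z - 2)*(z + 1)*(z + 2)*(z - 2)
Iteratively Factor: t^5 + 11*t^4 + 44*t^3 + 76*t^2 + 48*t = (t + 2)*(t^4 + 9*t^3 + 26*t^2 + 24*t) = (t + 2)*(t + 4)*(t^3 + 5*t^2 + 6*t) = (t + 2)*(t + 3)*(t + 4)*(t^2 + 2*t) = (t + 2)^2*(t + 3)*(t + 4)*(t)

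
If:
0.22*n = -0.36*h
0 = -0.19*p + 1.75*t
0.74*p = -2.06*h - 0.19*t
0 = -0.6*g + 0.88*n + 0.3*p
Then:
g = 12.7673479816045*t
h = -3.40086867654573*t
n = 5.56505783434756*t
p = 9.21052631578947*t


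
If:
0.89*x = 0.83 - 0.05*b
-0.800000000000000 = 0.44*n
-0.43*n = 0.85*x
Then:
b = 0.23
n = -1.82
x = 0.92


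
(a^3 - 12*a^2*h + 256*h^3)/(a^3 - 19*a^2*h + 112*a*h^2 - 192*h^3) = (a + 4*h)/(a - 3*h)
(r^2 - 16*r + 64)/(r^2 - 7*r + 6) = (r^2 - 16*r + 64)/(r^2 - 7*r + 6)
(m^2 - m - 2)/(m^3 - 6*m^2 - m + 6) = (m - 2)/(m^2 - 7*m + 6)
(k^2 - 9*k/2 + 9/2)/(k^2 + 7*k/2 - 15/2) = (k - 3)/(k + 5)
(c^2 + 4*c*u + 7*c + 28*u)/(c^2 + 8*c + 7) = (c + 4*u)/(c + 1)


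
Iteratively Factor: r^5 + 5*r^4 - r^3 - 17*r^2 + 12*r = (r - 1)*(r^4 + 6*r^3 + 5*r^2 - 12*r) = (r - 1)*(r + 3)*(r^3 + 3*r^2 - 4*r) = r*(r - 1)*(r + 3)*(r^2 + 3*r - 4) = r*(r - 1)^2*(r + 3)*(r + 4)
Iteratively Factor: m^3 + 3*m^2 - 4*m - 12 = (m - 2)*(m^2 + 5*m + 6) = (m - 2)*(m + 3)*(m + 2)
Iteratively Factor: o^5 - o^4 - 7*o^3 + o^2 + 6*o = (o)*(o^4 - o^3 - 7*o^2 + o + 6) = o*(o - 3)*(o^3 + 2*o^2 - o - 2) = o*(o - 3)*(o + 2)*(o^2 - 1) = o*(o - 3)*(o + 1)*(o + 2)*(o - 1)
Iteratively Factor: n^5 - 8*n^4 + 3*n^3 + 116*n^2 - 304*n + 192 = (n - 4)*(n^4 - 4*n^3 - 13*n^2 + 64*n - 48) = (n - 4)*(n + 4)*(n^3 - 8*n^2 + 19*n - 12) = (n - 4)*(n - 1)*(n + 4)*(n^2 - 7*n + 12) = (n - 4)^2*(n - 1)*(n + 4)*(n - 3)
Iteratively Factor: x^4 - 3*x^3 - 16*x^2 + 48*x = (x)*(x^3 - 3*x^2 - 16*x + 48) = x*(x + 4)*(x^2 - 7*x + 12) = x*(x - 3)*(x + 4)*(x - 4)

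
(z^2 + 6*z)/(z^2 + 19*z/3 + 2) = 3*z/(3*z + 1)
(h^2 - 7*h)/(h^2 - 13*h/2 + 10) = 2*h*(h - 7)/(2*h^2 - 13*h + 20)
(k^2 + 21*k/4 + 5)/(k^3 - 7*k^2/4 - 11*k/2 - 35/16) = 4*(k + 4)/(4*k^2 - 12*k - 7)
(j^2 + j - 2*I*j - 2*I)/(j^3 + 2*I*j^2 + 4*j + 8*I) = (j + 1)/(j^2 + 4*I*j - 4)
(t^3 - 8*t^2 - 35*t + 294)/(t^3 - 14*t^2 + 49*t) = (t + 6)/t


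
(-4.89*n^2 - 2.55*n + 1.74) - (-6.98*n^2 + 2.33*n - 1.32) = 2.09*n^2 - 4.88*n + 3.06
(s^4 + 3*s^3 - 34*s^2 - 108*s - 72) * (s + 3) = s^5 + 6*s^4 - 25*s^3 - 210*s^2 - 396*s - 216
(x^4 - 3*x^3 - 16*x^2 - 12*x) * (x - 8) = x^5 - 11*x^4 + 8*x^3 + 116*x^2 + 96*x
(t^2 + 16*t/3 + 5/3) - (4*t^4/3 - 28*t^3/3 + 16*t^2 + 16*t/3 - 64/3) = -4*t^4/3 + 28*t^3/3 - 15*t^2 + 23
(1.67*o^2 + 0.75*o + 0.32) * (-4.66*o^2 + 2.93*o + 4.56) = -7.7822*o^4 + 1.3981*o^3 + 8.3215*o^2 + 4.3576*o + 1.4592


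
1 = 1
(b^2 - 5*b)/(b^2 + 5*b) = (b - 5)/(b + 5)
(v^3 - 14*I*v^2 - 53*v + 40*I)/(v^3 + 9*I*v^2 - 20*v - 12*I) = (v^3 - 14*I*v^2 - 53*v + 40*I)/(v^3 + 9*I*v^2 - 20*v - 12*I)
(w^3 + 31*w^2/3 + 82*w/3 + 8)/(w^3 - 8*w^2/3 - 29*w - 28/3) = (w + 6)/(w - 7)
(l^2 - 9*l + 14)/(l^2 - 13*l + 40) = (l^2 - 9*l + 14)/(l^2 - 13*l + 40)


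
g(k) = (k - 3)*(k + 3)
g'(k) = 2*k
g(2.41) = -3.19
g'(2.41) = 4.82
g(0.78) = -8.39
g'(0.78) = 1.56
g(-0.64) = -8.59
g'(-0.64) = -1.28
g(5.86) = 25.34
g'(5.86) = 11.72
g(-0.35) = -8.88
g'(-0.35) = -0.70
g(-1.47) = -6.84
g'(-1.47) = -2.94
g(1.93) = -5.28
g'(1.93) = 3.86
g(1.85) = -5.58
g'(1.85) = 3.70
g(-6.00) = 27.00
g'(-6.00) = -12.00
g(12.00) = 135.00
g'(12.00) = 24.00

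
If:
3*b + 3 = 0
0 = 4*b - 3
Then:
No Solution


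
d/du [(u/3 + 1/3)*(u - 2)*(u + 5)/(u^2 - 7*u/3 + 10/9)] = 3*(9*u^4 - 42*u^3 + 9*u^2 + 260*u - 280)/(81*u^4 - 378*u^3 + 621*u^2 - 420*u + 100)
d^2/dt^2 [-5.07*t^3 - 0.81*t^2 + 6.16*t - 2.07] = -30.42*t - 1.62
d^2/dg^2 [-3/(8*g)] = -3/(4*g^3)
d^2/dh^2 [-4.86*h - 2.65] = 0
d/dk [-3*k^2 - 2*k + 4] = -6*k - 2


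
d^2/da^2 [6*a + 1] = 0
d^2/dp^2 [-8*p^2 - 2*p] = -16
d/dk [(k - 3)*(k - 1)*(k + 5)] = 3*k^2 + 2*k - 17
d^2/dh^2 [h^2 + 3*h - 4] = 2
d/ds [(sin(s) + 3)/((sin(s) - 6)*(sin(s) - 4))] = (-6*sin(s) + cos(s)^2 + 53)*cos(s)/((sin(s) - 6)^2*(sin(s) - 4)^2)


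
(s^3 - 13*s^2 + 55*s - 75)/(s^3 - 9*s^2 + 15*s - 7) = (s^3 - 13*s^2 + 55*s - 75)/(s^3 - 9*s^2 + 15*s - 7)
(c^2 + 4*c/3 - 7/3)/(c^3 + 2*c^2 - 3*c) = (c + 7/3)/(c*(c + 3))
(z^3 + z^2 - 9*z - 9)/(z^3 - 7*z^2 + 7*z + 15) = (z + 3)/(z - 5)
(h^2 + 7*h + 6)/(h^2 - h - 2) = (h + 6)/(h - 2)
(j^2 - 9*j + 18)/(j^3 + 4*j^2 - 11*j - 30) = (j - 6)/(j^2 + 7*j + 10)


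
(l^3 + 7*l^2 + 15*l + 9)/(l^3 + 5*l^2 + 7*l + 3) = (l + 3)/(l + 1)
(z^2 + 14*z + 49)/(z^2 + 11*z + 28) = (z + 7)/(z + 4)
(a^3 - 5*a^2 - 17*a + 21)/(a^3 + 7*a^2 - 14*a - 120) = (a^3 - 5*a^2 - 17*a + 21)/(a^3 + 7*a^2 - 14*a - 120)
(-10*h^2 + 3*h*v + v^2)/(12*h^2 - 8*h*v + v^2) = (5*h + v)/(-6*h + v)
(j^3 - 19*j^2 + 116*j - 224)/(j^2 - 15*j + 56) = j - 4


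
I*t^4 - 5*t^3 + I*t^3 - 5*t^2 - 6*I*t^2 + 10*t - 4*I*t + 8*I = (t + 2)*(t + I)*(t + 4*I)*(I*t - I)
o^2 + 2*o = o*(o + 2)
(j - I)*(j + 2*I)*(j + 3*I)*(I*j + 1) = I*j^4 - 3*j^3 + 3*I*j^2 - 7*j + 6*I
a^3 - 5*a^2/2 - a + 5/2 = (a - 5/2)*(a - 1)*(a + 1)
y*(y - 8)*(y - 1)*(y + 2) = y^4 - 7*y^3 - 10*y^2 + 16*y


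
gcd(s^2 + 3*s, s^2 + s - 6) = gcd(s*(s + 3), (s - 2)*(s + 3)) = s + 3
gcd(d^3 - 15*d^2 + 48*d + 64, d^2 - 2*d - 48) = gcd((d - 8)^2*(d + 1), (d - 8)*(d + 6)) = d - 8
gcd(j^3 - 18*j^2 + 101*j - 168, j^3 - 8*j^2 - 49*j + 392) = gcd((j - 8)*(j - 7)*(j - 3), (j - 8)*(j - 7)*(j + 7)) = j^2 - 15*j + 56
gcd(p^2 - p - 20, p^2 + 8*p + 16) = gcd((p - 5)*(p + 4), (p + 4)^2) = p + 4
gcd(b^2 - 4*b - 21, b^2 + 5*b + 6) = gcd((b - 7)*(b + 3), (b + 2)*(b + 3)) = b + 3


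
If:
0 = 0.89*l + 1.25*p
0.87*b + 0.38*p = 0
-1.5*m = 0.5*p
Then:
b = -0.436781609195402*p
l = -1.40449438202247*p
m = -0.333333333333333*p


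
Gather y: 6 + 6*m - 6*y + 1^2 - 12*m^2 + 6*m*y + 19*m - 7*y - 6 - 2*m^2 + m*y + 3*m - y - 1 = -14*m^2 + 28*m + y*(7*m - 14)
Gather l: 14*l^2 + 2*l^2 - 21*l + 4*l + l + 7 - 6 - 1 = 16*l^2 - 16*l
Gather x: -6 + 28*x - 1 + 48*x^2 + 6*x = 48*x^2 + 34*x - 7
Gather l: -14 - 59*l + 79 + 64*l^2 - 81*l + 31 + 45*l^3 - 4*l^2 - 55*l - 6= 45*l^3 + 60*l^2 - 195*l + 90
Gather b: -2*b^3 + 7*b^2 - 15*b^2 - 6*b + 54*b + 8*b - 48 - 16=-2*b^3 - 8*b^2 + 56*b - 64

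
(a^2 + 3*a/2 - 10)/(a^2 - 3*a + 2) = (a^2 + 3*a/2 - 10)/(a^2 - 3*a + 2)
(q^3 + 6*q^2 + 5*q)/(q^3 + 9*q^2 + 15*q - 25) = q*(q + 1)/(q^2 + 4*q - 5)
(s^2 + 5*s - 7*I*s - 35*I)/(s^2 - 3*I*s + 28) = (s + 5)/(s + 4*I)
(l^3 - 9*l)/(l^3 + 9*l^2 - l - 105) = l*(l + 3)/(l^2 + 12*l + 35)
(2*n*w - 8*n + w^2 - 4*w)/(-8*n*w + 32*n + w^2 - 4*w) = (2*n + w)/(-8*n + w)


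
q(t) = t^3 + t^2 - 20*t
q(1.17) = -20.43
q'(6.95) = 138.81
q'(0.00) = -20.00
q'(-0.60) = -20.12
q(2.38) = -28.45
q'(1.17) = -13.55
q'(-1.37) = -17.11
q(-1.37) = 26.71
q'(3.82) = 31.42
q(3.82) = -6.06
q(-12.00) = -1344.00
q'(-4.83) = 40.33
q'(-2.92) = -0.26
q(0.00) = 0.00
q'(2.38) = 1.75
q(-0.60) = 12.14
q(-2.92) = 42.03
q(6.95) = 245.00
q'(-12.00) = 388.00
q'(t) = 3*t^2 + 2*t - 20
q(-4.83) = 7.25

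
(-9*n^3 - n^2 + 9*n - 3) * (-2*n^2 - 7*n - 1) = 18*n^5 + 65*n^4 - 2*n^3 - 56*n^2 + 12*n + 3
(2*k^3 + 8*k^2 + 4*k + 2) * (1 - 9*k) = -18*k^4 - 70*k^3 - 28*k^2 - 14*k + 2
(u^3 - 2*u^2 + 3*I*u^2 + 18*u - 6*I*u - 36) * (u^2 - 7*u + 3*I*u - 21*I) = u^5 - 9*u^4 + 6*I*u^4 + 23*u^3 - 54*I*u^3 - 81*u^2 + 138*I*u^2 + 126*u - 486*I*u + 756*I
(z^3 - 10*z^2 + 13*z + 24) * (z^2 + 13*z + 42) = z^5 + 3*z^4 - 75*z^3 - 227*z^2 + 858*z + 1008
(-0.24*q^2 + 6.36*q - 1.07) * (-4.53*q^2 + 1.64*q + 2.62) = 1.0872*q^4 - 29.2044*q^3 + 14.6487*q^2 + 14.9084*q - 2.8034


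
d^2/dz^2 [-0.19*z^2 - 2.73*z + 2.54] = -0.380000000000000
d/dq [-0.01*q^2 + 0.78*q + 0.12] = 0.78 - 0.02*q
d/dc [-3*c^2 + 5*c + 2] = 5 - 6*c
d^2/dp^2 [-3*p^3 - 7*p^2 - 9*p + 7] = -18*p - 14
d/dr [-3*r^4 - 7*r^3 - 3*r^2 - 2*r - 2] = -12*r^3 - 21*r^2 - 6*r - 2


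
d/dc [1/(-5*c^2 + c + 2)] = (10*c - 1)/(-5*c^2 + c + 2)^2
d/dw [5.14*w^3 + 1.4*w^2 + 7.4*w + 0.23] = 15.42*w^2 + 2.8*w + 7.4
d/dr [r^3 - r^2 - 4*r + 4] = 3*r^2 - 2*r - 4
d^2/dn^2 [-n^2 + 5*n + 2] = -2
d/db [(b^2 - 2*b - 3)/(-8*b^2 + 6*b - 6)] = 5*(-b^2 - 6*b + 3)/(2*(16*b^4 - 24*b^3 + 33*b^2 - 18*b + 9))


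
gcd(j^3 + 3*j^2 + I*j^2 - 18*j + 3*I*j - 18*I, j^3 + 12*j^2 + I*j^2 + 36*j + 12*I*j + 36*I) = j^2 + j*(6 + I) + 6*I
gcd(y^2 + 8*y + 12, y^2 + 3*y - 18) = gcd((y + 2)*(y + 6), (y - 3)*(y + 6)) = y + 6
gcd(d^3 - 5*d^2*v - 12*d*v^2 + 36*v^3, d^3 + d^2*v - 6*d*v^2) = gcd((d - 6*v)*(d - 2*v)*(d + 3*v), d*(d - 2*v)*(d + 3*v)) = -d^2 - d*v + 6*v^2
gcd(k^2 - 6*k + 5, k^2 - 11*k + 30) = k - 5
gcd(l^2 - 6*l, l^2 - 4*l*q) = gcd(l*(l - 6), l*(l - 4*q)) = l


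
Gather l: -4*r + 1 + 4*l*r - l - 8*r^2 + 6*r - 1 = l*(4*r - 1) - 8*r^2 + 2*r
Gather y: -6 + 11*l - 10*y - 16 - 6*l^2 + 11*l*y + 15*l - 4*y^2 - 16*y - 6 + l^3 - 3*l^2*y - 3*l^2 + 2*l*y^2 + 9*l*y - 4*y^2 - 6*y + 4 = l^3 - 9*l^2 + 26*l + y^2*(2*l - 8) + y*(-3*l^2 + 20*l - 32) - 24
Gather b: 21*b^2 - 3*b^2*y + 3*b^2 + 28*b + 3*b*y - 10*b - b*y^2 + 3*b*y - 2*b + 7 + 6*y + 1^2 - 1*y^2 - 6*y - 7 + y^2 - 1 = b^2*(24 - 3*y) + b*(-y^2 + 6*y + 16)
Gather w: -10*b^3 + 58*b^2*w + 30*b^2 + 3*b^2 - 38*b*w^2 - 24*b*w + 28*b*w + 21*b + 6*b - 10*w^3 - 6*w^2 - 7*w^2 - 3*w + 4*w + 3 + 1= -10*b^3 + 33*b^2 + 27*b - 10*w^3 + w^2*(-38*b - 13) + w*(58*b^2 + 4*b + 1) + 4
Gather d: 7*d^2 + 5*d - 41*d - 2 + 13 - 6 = 7*d^2 - 36*d + 5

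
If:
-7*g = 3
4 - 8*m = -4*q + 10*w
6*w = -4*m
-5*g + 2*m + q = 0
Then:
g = -3/7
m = -24/49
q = -57/49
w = 16/49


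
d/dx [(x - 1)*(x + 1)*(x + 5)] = 3*x^2 + 10*x - 1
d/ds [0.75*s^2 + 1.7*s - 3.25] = 1.5*s + 1.7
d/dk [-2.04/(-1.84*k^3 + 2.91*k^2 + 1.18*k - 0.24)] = (-11.2608*k^2 + 11.8728*k + 2.4072)/(1.84*k^3 - 2.91*k^2 - 1.18*k + 0.24)^2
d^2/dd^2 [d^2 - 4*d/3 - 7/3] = 2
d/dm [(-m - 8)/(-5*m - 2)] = -38/(5*m + 2)^2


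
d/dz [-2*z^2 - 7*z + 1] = -4*z - 7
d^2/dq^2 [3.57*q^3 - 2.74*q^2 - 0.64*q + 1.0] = 21.42*q - 5.48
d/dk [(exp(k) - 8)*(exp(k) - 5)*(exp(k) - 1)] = (3*exp(2*k) - 28*exp(k) + 53)*exp(k)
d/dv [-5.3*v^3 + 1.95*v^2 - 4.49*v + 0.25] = -15.9*v^2 + 3.9*v - 4.49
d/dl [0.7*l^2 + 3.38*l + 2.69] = 1.4*l + 3.38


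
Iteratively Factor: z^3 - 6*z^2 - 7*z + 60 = (z - 4)*(z^2 - 2*z - 15) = (z - 5)*(z - 4)*(z + 3)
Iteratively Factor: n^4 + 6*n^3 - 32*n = (n + 4)*(n^3 + 2*n^2 - 8*n) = n*(n + 4)*(n^2 + 2*n - 8) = n*(n + 4)^2*(n - 2)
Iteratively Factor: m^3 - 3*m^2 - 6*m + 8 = (m + 2)*(m^2 - 5*m + 4) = (m - 4)*(m + 2)*(m - 1)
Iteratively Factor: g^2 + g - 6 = (g - 2)*(g + 3)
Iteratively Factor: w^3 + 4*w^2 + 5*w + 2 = (w + 1)*(w^2 + 3*w + 2) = (w + 1)*(w + 2)*(w + 1)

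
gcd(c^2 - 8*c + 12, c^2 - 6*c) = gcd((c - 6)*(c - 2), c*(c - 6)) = c - 6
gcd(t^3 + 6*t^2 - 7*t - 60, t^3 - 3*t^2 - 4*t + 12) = t - 3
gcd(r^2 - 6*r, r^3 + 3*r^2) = r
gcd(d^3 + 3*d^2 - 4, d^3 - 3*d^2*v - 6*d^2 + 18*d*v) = 1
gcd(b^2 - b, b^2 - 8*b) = b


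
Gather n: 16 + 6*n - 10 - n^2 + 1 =-n^2 + 6*n + 7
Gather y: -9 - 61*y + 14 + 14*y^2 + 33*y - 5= 14*y^2 - 28*y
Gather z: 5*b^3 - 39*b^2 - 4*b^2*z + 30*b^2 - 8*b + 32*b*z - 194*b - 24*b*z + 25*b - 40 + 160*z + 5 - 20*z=5*b^3 - 9*b^2 - 177*b + z*(-4*b^2 + 8*b + 140) - 35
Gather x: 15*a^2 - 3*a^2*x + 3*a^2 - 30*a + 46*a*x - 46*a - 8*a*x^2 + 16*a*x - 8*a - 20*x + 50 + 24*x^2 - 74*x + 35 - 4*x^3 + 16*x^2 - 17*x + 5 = 18*a^2 - 84*a - 4*x^3 + x^2*(40 - 8*a) + x*(-3*a^2 + 62*a - 111) + 90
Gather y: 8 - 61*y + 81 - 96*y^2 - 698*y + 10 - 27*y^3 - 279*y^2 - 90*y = -27*y^3 - 375*y^2 - 849*y + 99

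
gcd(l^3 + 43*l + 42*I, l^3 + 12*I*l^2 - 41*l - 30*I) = l^2 + 7*I*l - 6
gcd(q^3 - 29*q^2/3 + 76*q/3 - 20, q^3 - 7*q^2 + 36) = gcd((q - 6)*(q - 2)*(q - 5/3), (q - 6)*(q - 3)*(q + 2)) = q - 6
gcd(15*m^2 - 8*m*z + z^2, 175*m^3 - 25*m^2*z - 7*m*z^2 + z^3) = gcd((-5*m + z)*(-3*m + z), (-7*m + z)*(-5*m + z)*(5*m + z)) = -5*m + z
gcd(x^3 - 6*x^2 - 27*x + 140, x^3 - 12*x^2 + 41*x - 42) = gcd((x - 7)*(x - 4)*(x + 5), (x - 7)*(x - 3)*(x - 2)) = x - 7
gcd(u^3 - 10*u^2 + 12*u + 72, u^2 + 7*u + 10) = u + 2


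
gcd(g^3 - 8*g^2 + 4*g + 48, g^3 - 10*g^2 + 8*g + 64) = g^2 - 2*g - 8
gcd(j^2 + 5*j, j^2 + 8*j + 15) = j + 5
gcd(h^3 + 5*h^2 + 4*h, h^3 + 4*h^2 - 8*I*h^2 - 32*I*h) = h^2 + 4*h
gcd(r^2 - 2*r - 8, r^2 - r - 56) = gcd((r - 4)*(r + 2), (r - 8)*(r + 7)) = 1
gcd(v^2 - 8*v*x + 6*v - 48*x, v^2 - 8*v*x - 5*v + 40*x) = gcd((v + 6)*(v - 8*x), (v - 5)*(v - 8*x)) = -v + 8*x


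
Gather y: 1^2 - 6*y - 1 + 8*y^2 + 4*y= 8*y^2 - 2*y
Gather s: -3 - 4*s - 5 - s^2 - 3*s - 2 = -s^2 - 7*s - 10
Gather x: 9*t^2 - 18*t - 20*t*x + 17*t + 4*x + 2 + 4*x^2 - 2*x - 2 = 9*t^2 - t + 4*x^2 + x*(2 - 20*t)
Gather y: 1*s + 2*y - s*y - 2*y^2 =s - 2*y^2 + y*(2 - s)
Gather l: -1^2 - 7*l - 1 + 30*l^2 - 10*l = 30*l^2 - 17*l - 2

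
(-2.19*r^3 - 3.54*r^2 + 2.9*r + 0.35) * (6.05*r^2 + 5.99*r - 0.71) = -13.2495*r^5 - 34.5351*r^4 - 2.1047*r^3 + 22.0019*r^2 + 0.0375000000000001*r - 0.2485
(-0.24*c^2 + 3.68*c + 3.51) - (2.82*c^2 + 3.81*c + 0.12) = -3.06*c^2 - 0.13*c + 3.39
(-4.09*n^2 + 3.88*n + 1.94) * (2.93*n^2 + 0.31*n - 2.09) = -11.9837*n^4 + 10.1005*n^3 + 15.4351*n^2 - 7.5078*n - 4.0546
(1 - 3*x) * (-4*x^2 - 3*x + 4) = 12*x^3 + 5*x^2 - 15*x + 4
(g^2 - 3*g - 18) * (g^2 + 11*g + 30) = g^4 + 8*g^3 - 21*g^2 - 288*g - 540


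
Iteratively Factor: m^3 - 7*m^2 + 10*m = (m)*(m^2 - 7*m + 10) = m*(m - 5)*(m - 2)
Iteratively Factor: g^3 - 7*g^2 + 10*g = (g - 2)*(g^2 - 5*g) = g*(g - 2)*(g - 5)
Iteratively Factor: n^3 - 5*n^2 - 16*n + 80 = (n - 5)*(n^2 - 16) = (n - 5)*(n - 4)*(n + 4)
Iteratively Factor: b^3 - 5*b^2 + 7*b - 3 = (b - 3)*(b^2 - 2*b + 1) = (b - 3)*(b - 1)*(b - 1)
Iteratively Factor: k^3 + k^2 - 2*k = (k - 1)*(k^2 + 2*k) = k*(k - 1)*(k + 2)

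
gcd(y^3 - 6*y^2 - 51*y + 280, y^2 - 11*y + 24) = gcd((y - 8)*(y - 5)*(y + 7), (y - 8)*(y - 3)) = y - 8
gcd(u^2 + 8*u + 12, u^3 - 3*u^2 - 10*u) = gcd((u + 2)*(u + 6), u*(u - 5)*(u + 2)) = u + 2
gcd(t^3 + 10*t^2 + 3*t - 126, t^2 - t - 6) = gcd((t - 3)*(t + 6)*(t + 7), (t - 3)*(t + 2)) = t - 3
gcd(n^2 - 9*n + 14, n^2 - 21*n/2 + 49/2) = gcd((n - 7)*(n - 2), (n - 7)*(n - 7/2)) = n - 7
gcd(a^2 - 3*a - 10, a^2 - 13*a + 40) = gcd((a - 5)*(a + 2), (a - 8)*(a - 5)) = a - 5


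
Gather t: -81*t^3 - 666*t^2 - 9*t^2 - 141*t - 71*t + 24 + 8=-81*t^3 - 675*t^2 - 212*t + 32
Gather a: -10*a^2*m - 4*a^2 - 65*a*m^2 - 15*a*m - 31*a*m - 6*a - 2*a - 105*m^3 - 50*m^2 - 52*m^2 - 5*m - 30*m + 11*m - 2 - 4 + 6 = a^2*(-10*m - 4) + a*(-65*m^2 - 46*m - 8) - 105*m^3 - 102*m^2 - 24*m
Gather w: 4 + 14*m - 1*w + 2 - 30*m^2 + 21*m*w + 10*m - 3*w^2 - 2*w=-30*m^2 + 24*m - 3*w^2 + w*(21*m - 3) + 6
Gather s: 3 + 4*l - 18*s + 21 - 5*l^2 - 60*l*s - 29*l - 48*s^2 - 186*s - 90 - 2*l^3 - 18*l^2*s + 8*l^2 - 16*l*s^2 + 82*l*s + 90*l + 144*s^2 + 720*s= -2*l^3 + 3*l^2 + 65*l + s^2*(96 - 16*l) + s*(-18*l^2 + 22*l + 516) - 66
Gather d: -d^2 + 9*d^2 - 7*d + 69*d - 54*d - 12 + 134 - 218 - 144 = 8*d^2 + 8*d - 240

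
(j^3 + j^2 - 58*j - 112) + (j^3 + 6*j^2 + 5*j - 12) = 2*j^3 + 7*j^2 - 53*j - 124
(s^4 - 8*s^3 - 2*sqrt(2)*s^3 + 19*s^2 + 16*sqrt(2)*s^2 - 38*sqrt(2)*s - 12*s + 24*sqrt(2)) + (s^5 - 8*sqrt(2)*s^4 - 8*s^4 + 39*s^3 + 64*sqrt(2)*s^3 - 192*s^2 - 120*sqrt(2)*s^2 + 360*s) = s^5 - 8*sqrt(2)*s^4 - 7*s^4 + 31*s^3 + 62*sqrt(2)*s^3 - 173*s^2 - 104*sqrt(2)*s^2 - 38*sqrt(2)*s + 348*s + 24*sqrt(2)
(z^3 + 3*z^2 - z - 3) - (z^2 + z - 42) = z^3 + 2*z^2 - 2*z + 39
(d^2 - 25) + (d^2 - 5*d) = 2*d^2 - 5*d - 25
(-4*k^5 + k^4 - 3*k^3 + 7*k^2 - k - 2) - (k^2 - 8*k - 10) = -4*k^5 + k^4 - 3*k^3 + 6*k^2 + 7*k + 8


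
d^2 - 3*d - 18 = (d - 6)*(d + 3)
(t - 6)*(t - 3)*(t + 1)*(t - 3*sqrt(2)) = t^4 - 8*t^3 - 3*sqrt(2)*t^3 + 9*t^2 + 24*sqrt(2)*t^2 - 27*sqrt(2)*t + 18*t - 54*sqrt(2)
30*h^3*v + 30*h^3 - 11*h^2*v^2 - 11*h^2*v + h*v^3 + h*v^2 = (-6*h + v)*(-5*h + v)*(h*v + h)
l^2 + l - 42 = (l - 6)*(l + 7)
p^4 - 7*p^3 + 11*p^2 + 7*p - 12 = (p - 4)*(p - 3)*(p - 1)*(p + 1)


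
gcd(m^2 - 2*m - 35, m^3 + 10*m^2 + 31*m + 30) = m + 5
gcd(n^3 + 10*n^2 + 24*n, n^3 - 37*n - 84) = n + 4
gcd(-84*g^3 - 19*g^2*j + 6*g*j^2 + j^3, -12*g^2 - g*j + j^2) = 12*g^2 + g*j - j^2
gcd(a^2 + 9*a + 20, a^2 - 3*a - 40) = a + 5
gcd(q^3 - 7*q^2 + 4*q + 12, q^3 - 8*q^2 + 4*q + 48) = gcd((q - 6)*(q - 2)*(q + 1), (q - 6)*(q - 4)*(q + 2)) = q - 6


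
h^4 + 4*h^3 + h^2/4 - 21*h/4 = h*(h - 1)*(h + 3/2)*(h + 7/2)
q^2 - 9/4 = (q - 3/2)*(q + 3/2)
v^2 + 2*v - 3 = (v - 1)*(v + 3)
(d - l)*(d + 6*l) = d^2 + 5*d*l - 6*l^2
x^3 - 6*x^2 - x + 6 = (x - 6)*(x - 1)*(x + 1)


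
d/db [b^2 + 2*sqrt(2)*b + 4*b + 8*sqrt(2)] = 2*b + 2*sqrt(2) + 4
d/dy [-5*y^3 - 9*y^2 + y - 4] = -15*y^2 - 18*y + 1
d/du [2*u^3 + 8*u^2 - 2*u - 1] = 6*u^2 + 16*u - 2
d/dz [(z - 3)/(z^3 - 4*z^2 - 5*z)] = (-z*(-z^2 + 4*z + 5) + (z - 3)*(-3*z^2 + 8*z + 5))/(z^2*(-z^2 + 4*z + 5)^2)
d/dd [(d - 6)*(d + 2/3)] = 2*d - 16/3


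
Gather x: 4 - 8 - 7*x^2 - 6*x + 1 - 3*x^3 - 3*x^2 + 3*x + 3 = -3*x^3 - 10*x^2 - 3*x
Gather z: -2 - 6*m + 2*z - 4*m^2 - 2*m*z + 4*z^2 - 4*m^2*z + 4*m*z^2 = -4*m^2 - 6*m + z^2*(4*m + 4) + z*(-4*m^2 - 2*m + 2) - 2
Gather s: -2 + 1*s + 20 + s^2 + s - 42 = s^2 + 2*s - 24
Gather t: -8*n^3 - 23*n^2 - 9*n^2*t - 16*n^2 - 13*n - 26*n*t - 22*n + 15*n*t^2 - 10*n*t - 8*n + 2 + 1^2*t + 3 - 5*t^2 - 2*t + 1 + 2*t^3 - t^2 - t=-8*n^3 - 39*n^2 - 43*n + 2*t^3 + t^2*(15*n - 6) + t*(-9*n^2 - 36*n - 2) + 6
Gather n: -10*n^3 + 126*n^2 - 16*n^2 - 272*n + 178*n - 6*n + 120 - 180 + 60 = -10*n^3 + 110*n^2 - 100*n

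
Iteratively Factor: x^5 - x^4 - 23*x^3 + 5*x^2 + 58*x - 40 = (x - 1)*(x^4 - 23*x^2 - 18*x + 40) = (x - 1)^2*(x^3 + x^2 - 22*x - 40) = (x - 1)^2*(x + 4)*(x^2 - 3*x - 10) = (x - 1)^2*(x + 2)*(x + 4)*(x - 5)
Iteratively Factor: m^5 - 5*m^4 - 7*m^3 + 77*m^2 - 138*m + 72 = (m - 3)*(m^4 - 2*m^3 - 13*m^2 + 38*m - 24) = (m - 3)*(m + 4)*(m^3 - 6*m^2 + 11*m - 6) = (m - 3)*(m - 2)*(m + 4)*(m^2 - 4*m + 3) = (m - 3)^2*(m - 2)*(m + 4)*(m - 1)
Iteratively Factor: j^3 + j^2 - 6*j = (j - 2)*(j^2 + 3*j) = (j - 2)*(j + 3)*(j)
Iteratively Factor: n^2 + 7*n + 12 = (n + 4)*(n + 3)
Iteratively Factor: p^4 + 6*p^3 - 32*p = (p + 4)*(p^3 + 2*p^2 - 8*p) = p*(p + 4)*(p^2 + 2*p - 8) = p*(p + 4)^2*(p - 2)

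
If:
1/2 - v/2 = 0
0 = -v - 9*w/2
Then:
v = 1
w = -2/9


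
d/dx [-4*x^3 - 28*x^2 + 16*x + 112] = -12*x^2 - 56*x + 16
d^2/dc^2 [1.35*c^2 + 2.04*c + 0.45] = 2.70000000000000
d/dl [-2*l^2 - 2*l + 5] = -4*l - 2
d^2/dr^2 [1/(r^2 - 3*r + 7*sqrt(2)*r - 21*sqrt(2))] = 2*(-r^2 - 7*sqrt(2)*r + 3*r + (2*r - 3 + 7*sqrt(2))^2 + 21*sqrt(2))/(r^2 - 3*r + 7*sqrt(2)*r - 21*sqrt(2))^3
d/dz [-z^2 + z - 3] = 1 - 2*z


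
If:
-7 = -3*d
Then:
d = 7/3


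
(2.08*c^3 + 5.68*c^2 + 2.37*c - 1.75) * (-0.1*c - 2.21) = -0.208*c^4 - 5.1648*c^3 - 12.7898*c^2 - 5.0627*c + 3.8675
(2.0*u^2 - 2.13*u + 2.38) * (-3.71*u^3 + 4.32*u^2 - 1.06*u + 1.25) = -7.42*u^5 + 16.5423*u^4 - 20.1514*u^3 + 15.0394*u^2 - 5.1853*u + 2.975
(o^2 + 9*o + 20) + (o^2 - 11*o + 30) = 2*o^2 - 2*o + 50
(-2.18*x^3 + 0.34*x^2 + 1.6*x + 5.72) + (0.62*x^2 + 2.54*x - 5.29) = -2.18*x^3 + 0.96*x^2 + 4.14*x + 0.43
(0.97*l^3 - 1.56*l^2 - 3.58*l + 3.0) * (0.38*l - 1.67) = 0.3686*l^4 - 2.2127*l^3 + 1.2448*l^2 + 7.1186*l - 5.01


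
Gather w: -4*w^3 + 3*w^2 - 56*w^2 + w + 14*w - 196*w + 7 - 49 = -4*w^3 - 53*w^2 - 181*w - 42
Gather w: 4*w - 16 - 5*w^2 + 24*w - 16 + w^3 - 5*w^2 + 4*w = w^3 - 10*w^2 + 32*w - 32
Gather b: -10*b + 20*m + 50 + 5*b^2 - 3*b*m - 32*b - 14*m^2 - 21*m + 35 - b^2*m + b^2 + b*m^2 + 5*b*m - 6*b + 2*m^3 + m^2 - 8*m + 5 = b^2*(6 - m) + b*(m^2 + 2*m - 48) + 2*m^3 - 13*m^2 - 9*m + 90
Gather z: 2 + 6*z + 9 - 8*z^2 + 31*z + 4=-8*z^2 + 37*z + 15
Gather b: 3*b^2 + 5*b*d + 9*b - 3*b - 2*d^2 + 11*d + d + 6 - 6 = 3*b^2 + b*(5*d + 6) - 2*d^2 + 12*d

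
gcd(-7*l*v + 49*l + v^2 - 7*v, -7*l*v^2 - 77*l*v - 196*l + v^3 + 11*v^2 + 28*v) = -7*l + v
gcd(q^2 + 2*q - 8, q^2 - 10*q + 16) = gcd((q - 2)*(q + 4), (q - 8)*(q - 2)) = q - 2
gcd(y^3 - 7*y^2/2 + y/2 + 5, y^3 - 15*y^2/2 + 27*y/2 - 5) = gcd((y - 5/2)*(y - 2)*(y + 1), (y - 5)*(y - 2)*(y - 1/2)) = y - 2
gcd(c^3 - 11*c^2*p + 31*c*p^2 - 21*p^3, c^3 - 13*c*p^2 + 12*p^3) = c^2 - 4*c*p + 3*p^2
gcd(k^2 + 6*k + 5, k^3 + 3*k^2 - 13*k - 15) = k^2 + 6*k + 5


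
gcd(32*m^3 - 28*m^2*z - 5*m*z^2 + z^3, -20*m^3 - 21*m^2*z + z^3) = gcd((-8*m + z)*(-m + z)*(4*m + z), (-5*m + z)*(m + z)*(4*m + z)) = 4*m + z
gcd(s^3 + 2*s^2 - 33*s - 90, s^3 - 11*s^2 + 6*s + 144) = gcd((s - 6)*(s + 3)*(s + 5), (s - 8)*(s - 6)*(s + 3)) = s^2 - 3*s - 18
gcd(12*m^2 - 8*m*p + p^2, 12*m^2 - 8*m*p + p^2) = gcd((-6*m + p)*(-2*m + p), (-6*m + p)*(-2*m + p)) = 12*m^2 - 8*m*p + p^2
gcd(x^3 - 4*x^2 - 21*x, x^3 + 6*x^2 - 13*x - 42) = 1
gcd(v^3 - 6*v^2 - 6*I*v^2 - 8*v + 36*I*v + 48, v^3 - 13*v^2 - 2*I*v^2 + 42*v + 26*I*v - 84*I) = v^2 + v*(-6 - 2*I) + 12*I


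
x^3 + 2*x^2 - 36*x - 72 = (x - 6)*(x + 2)*(x + 6)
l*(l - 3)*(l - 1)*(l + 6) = l^4 + 2*l^3 - 21*l^2 + 18*l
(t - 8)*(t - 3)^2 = t^3 - 14*t^2 + 57*t - 72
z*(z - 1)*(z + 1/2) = z^3 - z^2/2 - z/2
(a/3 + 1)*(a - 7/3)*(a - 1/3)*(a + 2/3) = a^4/3 + a^3/3 - 7*a^2/3 - 67*a/81 + 14/27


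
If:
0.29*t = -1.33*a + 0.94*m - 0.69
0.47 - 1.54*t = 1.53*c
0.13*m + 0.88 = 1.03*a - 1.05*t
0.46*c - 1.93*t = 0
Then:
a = 1.23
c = 0.25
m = 2.49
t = 0.06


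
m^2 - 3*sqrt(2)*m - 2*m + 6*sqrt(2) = (m - 2)*(m - 3*sqrt(2))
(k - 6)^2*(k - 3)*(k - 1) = k^4 - 16*k^3 + 87*k^2 - 180*k + 108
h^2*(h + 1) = h^3 + h^2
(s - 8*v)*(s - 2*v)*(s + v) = s^3 - 9*s^2*v + 6*s*v^2 + 16*v^3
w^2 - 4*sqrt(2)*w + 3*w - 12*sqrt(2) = (w + 3)*(w - 4*sqrt(2))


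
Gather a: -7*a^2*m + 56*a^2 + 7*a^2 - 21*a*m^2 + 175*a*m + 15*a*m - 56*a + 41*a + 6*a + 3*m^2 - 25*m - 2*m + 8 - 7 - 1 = a^2*(63 - 7*m) + a*(-21*m^2 + 190*m - 9) + 3*m^2 - 27*m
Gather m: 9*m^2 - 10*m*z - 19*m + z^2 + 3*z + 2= 9*m^2 + m*(-10*z - 19) + z^2 + 3*z + 2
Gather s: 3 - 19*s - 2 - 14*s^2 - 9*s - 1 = -14*s^2 - 28*s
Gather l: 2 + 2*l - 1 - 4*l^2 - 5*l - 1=-4*l^2 - 3*l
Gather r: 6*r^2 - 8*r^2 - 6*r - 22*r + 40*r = -2*r^2 + 12*r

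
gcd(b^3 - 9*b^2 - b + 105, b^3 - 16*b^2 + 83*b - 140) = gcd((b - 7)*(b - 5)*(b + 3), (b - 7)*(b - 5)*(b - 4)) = b^2 - 12*b + 35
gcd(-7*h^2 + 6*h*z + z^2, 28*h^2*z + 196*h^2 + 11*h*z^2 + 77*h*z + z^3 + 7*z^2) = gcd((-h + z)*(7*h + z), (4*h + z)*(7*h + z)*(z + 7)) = 7*h + z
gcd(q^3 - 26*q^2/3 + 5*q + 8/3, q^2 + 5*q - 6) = q - 1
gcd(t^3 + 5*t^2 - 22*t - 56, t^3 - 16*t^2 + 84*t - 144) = t - 4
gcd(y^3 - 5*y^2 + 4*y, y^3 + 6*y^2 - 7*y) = y^2 - y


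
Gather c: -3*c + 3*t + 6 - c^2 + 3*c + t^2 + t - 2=-c^2 + t^2 + 4*t + 4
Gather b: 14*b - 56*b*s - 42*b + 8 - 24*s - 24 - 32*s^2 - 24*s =b*(-56*s - 28) - 32*s^2 - 48*s - 16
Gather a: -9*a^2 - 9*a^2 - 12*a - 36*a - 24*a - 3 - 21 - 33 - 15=-18*a^2 - 72*a - 72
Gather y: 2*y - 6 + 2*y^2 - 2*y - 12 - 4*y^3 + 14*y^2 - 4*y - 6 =-4*y^3 + 16*y^2 - 4*y - 24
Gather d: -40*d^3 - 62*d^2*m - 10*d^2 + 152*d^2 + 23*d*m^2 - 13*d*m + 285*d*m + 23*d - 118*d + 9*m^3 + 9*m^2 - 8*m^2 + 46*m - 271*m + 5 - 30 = -40*d^3 + d^2*(142 - 62*m) + d*(23*m^2 + 272*m - 95) + 9*m^3 + m^2 - 225*m - 25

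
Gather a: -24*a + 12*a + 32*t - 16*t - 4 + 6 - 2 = -12*a + 16*t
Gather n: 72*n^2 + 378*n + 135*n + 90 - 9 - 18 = 72*n^2 + 513*n + 63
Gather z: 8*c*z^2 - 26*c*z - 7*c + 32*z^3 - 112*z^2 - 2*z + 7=-7*c + 32*z^3 + z^2*(8*c - 112) + z*(-26*c - 2) + 7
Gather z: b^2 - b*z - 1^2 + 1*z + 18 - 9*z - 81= b^2 + z*(-b - 8) - 64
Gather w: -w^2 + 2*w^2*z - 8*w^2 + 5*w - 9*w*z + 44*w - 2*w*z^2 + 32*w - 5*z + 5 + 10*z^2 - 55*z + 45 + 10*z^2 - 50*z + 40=w^2*(2*z - 9) + w*(-2*z^2 - 9*z + 81) + 20*z^2 - 110*z + 90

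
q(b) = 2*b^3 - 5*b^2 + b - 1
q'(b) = 6*b^2 - 10*b + 1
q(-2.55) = -69.23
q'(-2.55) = 65.52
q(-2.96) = -99.64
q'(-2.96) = 83.17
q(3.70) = 35.56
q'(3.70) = 46.14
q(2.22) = -1.54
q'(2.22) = 8.37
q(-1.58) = -22.95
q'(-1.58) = 31.78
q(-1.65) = -25.25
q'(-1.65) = 33.84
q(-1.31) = -15.39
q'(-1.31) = 24.40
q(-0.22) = -1.48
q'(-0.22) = 3.49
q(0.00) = -1.00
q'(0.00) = 1.00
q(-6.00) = -619.00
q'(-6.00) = 277.00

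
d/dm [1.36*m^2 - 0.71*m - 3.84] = 2.72*m - 0.71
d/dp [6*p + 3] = 6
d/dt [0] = 0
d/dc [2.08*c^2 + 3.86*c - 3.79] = 4.16*c + 3.86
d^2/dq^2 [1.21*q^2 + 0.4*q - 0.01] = 2.42000000000000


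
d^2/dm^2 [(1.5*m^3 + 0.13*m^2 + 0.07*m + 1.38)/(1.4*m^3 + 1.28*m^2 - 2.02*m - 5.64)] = (-7.105427357601e-15*m^7 - 4.86639999999997*m^6 + 26.2752*m^5 + 177.54408*m^4 + 89.1344319999999*m^3 + 104.948928*m^2 + 333.288576*m + 37.8624)/(2.744*m^9 + 7.5264*m^8 - 4.99632*m^7 - 52.785088*m^6 - 53.432304*m^5 + 83.646528*m^4 + 212.854616*m^3 + 53.108496*m^2 - 192.766176*m - 179.406144)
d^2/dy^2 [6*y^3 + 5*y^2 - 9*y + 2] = 36*y + 10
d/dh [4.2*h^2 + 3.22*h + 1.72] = 8.4*h + 3.22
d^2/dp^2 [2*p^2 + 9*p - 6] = 4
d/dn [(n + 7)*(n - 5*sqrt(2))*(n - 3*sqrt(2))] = 3*n^2 - 16*sqrt(2)*n + 14*n - 56*sqrt(2) + 30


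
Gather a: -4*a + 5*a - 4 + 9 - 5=a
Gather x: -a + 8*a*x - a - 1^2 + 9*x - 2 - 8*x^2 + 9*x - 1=-2*a - 8*x^2 + x*(8*a + 18) - 4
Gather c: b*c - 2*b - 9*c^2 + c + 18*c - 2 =-2*b - 9*c^2 + c*(b + 19) - 2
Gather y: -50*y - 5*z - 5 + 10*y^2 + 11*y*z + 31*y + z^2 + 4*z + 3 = 10*y^2 + y*(11*z - 19) + z^2 - z - 2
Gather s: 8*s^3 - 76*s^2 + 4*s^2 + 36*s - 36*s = 8*s^3 - 72*s^2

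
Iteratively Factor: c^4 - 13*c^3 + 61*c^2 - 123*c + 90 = (c - 5)*(c^3 - 8*c^2 + 21*c - 18) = (c - 5)*(c - 3)*(c^2 - 5*c + 6) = (c - 5)*(c - 3)*(c - 2)*(c - 3)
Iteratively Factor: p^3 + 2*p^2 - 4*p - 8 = (p + 2)*(p^2 - 4) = (p + 2)^2*(p - 2)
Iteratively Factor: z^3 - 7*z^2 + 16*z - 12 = (z - 2)*(z^2 - 5*z + 6) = (z - 3)*(z - 2)*(z - 2)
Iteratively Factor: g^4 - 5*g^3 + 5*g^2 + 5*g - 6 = (g - 1)*(g^3 - 4*g^2 + g + 6) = (g - 2)*(g - 1)*(g^2 - 2*g - 3) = (g - 2)*(g - 1)*(g + 1)*(g - 3)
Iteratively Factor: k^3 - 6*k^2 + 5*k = (k - 5)*(k^2 - k) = (k - 5)*(k - 1)*(k)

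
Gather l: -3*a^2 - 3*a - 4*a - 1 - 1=-3*a^2 - 7*a - 2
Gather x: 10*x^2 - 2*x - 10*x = 10*x^2 - 12*x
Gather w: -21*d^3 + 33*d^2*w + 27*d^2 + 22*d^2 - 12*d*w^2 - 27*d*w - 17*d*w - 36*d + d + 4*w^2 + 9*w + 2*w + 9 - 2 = -21*d^3 + 49*d^2 - 35*d + w^2*(4 - 12*d) + w*(33*d^2 - 44*d + 11) + 7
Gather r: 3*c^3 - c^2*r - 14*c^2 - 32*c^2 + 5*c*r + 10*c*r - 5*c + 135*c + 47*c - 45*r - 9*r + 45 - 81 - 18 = 3*c^3 - 46*c^2 + 177*c + r*(-c^2 + 15*c - 54) - 54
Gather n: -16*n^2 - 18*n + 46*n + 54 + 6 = -16*n^2 + 28*n + 60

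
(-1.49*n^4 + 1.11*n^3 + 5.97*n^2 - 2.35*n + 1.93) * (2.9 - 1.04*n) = 1.5496*n^5 - 5.4754*n^4 - 2.9898*n^3 + 19.757*n^2 - 8.8222*n + 5.597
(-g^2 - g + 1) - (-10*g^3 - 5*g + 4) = 10*g^3 - g^2 + 4*g - 3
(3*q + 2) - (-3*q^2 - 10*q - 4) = 3*q^2 + 13*q + 6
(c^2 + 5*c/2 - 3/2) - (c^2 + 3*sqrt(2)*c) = -3*sqrt(2)*c + 5*c/2 - 3/2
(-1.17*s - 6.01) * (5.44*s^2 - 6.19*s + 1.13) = -6.3648*s^3 - 25.4521*s^2 + 35.8798*s - 6.7913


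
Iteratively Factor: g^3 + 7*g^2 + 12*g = (g + 3)*(g^2 + 4*g) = g*(g + 3)*(g + 4)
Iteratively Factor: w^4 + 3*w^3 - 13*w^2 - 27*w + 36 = (w - 3)*(w^3 + 6*w^2 + 5*w - 12) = (w - 3)*(w + 4)*(w^2 + 2*w - 3) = (w - 3)*(w + 3)*(w + 4)*(w - 1)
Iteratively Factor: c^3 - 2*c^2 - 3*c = (c - 3)*(c^2 + c) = c*(c - 3)*(c + 1)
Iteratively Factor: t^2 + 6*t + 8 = (t + 2)*(t + 4)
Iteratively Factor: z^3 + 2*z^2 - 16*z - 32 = (z + 4)*(z^2 - 2*z - 8) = (z + 2)*(z + 4)*(z - 4)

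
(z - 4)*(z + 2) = z^2 - 2*z - 8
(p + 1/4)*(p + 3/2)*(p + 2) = p^3 + 15*p^2/4 + 31*p/8 + 3/4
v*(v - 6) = v^2 - 6*v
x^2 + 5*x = x*(x + 5)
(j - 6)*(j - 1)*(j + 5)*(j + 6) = j^4 + 4*j^3 - 41*j^2 - 144*j + 180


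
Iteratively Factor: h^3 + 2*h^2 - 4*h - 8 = (h + 2)*(h^2 - 4) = (h + 2)^2*(h - 2)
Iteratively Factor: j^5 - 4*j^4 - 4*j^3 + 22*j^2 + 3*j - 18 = (j - 3)*(j^4 - j^3 - 7*j^2 + j + 6) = (j - 3)*(j + 1)*(j^3 - 2*j^2 - 5*j + 6) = (j - 3)^2*(j + 1)*(j^2 + j - 2) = (j - 3)^2*(j - 1)*(j + 1)*(j + 2)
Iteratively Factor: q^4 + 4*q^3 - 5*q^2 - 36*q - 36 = (q + 2)*(q^3 + 2*q^2 - 9*q - 18) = (q - 3)*(q + 2)*(q^2 + 5*q + 6) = (q - 3)*(q + 2)*(q + 3)*(q + 2)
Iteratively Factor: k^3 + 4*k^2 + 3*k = (k + 1)*(k^2 + 3*k) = (k + 1)*(k + 3)*(k)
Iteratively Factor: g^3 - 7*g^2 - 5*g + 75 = (g - 5)*(g^2 - 2*g - 15) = (g - 5)*(g + 3)*(g - 5)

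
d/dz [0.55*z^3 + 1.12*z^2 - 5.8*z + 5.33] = 1.65*z^2 + 2.24*z - 5.8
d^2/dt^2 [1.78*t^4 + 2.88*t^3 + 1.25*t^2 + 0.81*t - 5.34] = 21.36*t^2 + 17.28*t + 2.5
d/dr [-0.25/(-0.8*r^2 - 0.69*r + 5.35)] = (-0.4*r - 0.1725)/(0.8*r^2 + 0.69*r - 5.35)^2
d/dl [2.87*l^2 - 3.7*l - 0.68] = 5.74*l - 3.7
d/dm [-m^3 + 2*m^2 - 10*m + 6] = -3*m^2 + 4*m - 10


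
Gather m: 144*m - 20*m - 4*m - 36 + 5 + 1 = 120*m - 30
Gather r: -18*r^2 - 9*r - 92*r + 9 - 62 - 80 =-18*r^2 - 101*r - 133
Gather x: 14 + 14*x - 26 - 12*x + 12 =2*x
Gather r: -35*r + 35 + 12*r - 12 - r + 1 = 24 - 24*r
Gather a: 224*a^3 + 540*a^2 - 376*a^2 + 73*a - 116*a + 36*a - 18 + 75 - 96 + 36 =224*a^3 + 164*a^2 - 7*a - 3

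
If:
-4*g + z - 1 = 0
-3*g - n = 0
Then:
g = z/4 - 1/4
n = 3/4 - 3*z/4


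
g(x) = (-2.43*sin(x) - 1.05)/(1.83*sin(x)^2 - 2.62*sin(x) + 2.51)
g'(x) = (-3.66*sin(x)*cos(x) + 2.62*cos(x))*(-2.43*sin(x) - 1.05)/(1.83*sin(x)^2 - 2.62*sin(x) + 2.51)^2 - 2.43*cos(x)/(1.83*sin(x)^2 - 2.62*sin(x) + 2.51) = (4.4469*sin(x)^2 + 3.843*sin(x) - 8.8503)*cos(x)/(3.3489*sin(x)^4 - 9.5892*sin(x)^3 + 16.051*sin(x)^2 - 13.1524*sin(x) + 6.3001)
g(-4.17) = -1.95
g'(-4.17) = 0.46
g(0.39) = -1.11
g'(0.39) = -1.97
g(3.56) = -0.02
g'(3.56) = 0.59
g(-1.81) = 0.19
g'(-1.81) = 0.04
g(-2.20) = 0.16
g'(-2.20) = 0.16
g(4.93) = 0.19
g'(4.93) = -0.04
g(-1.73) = 0.20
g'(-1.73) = 0.03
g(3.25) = -0.28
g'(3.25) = 1.16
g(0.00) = -0.42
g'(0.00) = -1.40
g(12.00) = 0.06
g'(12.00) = -0.41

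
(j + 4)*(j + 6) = j^2 + 10*j + 24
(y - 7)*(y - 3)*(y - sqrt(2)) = y^3 - 10*y^2 - sqrt(2)*y^2 + 10*sqrt(2)*y + 21*y - 21*sqrt(2)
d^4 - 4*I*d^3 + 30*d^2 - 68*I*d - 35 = (d - 7*I)*(d - I)^2*(d + 5*I)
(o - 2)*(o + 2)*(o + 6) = o^3 + 6*o^2 - 4*o - 24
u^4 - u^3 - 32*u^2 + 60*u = u*(u - 5)*(u - 2)*(u + 6)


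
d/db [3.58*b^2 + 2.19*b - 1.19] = 7.16*b + 2.19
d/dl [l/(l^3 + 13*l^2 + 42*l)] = -(2*l + 13)/(l^2 + 13*l + 42)^2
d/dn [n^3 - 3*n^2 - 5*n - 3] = 3*n^2 - 6*n - 5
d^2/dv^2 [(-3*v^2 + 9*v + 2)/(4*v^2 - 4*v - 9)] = 2*(96*v^3 - 228*v^2 + 876*v - 463)/(64*v^6 - 192*v^5 - 240*v^4 + 800*v^3 + 540*v^2 - 972*v - 729)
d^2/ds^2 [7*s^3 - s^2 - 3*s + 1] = 42*s - 2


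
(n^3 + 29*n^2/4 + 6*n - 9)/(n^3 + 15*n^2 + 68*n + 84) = (n - 3/4)/(n + 7)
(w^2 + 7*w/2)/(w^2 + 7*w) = (w + 7/2)/(w + 7)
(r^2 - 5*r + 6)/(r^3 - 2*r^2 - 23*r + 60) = (r - 2)/(r^2 + r - 20)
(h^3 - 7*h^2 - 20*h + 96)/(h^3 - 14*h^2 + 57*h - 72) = (h + 4)/(h - 3)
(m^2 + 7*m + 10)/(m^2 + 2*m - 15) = (m + 2)/(m - 3)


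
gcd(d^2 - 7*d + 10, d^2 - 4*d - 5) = d - 5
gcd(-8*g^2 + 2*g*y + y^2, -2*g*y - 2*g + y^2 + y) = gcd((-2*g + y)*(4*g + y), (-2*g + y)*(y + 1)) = -2*g + y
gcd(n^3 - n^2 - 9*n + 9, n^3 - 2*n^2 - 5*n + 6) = n^2 - 4*n + 3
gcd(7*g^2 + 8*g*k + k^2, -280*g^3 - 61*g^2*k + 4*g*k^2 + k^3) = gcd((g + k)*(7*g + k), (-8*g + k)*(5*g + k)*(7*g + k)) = 7*g + k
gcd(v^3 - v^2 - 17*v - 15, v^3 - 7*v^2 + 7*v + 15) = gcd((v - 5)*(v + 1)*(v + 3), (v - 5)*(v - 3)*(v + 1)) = v^2 - 4*v - 5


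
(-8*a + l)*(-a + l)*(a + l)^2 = 8*a^4 + 7*a^3*l - 9*a^2*l^2 - 7*a*l^3 + l^4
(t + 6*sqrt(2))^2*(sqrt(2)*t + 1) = sqrt(2)*t^3 + 25*t^2 + 84*sqrt(2)*t + 72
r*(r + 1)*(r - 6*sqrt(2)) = r^3 - 6*sqrt(2)*r^2 + r^2 - 6*sqrt(2)*r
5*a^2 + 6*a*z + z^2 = (a + z)*(5*a + z)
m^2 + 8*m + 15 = (m + 3)*(m + 5)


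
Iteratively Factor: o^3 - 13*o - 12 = (o - 4)*(o^2 + 4*o + 3) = (o - 4)*(o + 3)*(o + 1)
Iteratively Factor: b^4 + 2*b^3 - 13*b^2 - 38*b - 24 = (b + 1)*(b^3 + b^2 - 14*b - 24) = (b + 1)*(b + 3)*(b^2 - 2*b - 8) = (b - 4)*(b + 1)*(b + 3)*(b + 2)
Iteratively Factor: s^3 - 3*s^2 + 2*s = (s - 1)*(s^2 - 2*s) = s*(s - 1)*(s - 2)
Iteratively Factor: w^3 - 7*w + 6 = (w + 3)*(w^2 - 3*w + 2) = (w - 2)*(w + 3)*(w - 1)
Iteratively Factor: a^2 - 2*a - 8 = (a + 2)*(a - 4)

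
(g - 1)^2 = g^2 - 2*g + 1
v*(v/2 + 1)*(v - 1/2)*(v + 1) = v^4/2 + 5*v^3/4 + v^2/4 - v/2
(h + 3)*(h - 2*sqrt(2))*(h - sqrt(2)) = h^3 - 3*sqrt(2)*h^2 + 3*h^2 - 9*sqrt(2)*h + 4*h + 12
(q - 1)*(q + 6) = q^2 + 5*q - 6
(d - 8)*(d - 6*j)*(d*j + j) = d^3*j - 6*d^2*j^2 - 7*d^2*j + 42*d*j^2 - 8*d*j + 48*j^2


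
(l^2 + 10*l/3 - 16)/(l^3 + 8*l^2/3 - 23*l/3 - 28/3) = (3*l^2 + 10*l - 48)/(3*l^3 + 8*l^2 - 23*l - 28)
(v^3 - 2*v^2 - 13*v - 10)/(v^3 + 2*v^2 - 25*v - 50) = (v + 1)/(v + 5)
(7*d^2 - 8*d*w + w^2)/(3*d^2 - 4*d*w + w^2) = (-7*d + w)/(-3*d + w)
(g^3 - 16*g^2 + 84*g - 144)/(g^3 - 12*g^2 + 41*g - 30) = (g^2 - 10*g + 24)/(g^2 - 6*g + 5)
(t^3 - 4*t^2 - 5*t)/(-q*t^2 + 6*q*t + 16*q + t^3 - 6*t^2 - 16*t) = t*(-t^2 + 4*t + 5)/(q*t^2 - 6*q*t - 16*q - t^3 + 6*t^2 + 16*t)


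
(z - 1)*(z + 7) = z^2 + 6*z - 7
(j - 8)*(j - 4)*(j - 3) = j^3 - 15*j^2 + 68*j - 96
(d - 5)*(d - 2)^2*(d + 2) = d^4 - 7*d^3 + 6*d^2 + 28*d - 40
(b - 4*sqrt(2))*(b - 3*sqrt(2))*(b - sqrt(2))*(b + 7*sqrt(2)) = b^4 - sqrt(2)*b^3 - 74*b^2 + 242*sqrt(2)*b - 336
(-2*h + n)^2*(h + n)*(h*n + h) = 4*h^4*n + 4*h^4 - 3*h^2*n^3 - 3*h^2*n^2 + h*n^4 + h*n^3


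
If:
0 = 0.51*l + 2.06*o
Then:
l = -4.03921568627451*o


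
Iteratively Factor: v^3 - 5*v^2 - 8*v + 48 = (v - 4)*(v^2 - v - 12) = (v - 4)*(v + 3)*(v - 4)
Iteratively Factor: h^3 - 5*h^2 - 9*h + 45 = (h + 3)*(h^2 - 8*h + 15) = (h - 5)*(h + 3)*(h - 3)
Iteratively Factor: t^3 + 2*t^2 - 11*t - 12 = (t + 1)*(t^2 + t - 12) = (t - 3)*(t + 1)*(t + 4)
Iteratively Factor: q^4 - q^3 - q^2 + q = (q - 1)*(q^3 - q) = q*(q - 1)*(q^2 - 1) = q*(q - 1)*(q + 1)*(q - 1)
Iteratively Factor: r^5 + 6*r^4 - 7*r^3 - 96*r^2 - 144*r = (r + 3)*(r^4 + 3*r^3 - 16*r^2 - 48*r) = (r - 4)*(r + 3)*(r^3 + 7*r^2 + 12*r) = r*(r - 4)*(r + 3)*(r^2 + 7*r + 12) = r*(r - 4)*(r + 3)*(r + 4)*(r + 3)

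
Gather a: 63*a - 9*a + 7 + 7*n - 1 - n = 54*a + 6*n + 6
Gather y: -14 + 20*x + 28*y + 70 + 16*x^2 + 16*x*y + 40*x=16*x^2 + 60*x + y*(16*x + 28) + 56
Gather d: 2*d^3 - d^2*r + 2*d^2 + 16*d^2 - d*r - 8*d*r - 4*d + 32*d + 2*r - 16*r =2*d^3 + d^2*(18 - r) + d*(28 - 9*r) - 14*r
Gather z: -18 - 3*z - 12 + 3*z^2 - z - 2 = 3*z^2 - 4*z - 32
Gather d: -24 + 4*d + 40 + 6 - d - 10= 3*d + 12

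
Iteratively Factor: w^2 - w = (w - 1)*(w)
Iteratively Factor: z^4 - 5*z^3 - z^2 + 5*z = (z - 5)*(z^3 - z) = z*(z - 5)*(z^2 - 1) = z*(z - 5)*(z - 1)*(z + 1)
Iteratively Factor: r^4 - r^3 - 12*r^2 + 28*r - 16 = (r + 4)*(r^3 - 5*r^2 + 8*r - 4) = (r - 2)*(r + 4)*(r^2 - 3*r + 2) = (r - 2)*(r - 1)*(r + 4)*(r - 2)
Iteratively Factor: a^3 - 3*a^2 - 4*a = (a)*(a^2 - 3*a - 4) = a*(a + 1)*(a - 4)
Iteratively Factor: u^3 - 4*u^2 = (u - 4)*(u^2) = u*(u - 4)*(u)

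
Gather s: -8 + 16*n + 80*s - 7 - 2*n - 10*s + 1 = 14*n + 70*s - 14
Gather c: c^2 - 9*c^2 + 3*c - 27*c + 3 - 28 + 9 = -8*c^2 - 24*c - 16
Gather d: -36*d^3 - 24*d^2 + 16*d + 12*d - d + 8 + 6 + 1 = -36*d^3 - 24*d^2 + 27*d + 15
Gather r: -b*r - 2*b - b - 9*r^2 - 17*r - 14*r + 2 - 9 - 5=-3*b - 9*r^2 + r*(-b - 31) - 12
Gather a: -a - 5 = -a - 5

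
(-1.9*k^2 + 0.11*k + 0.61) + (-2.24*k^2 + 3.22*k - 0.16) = -4.14*k^2 + 3.33*k + 0.45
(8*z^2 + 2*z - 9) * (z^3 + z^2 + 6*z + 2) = 8*z^5 + 10*z^4 + 41*z^3 + 19*z^2 - 50*z - 18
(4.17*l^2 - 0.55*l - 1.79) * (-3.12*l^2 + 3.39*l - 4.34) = -13.0104*l^4 + 15.8523*l^3 - 14.3775*l^2 - 3.6811*l + 7.7686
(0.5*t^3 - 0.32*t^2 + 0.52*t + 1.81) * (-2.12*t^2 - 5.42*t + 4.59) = -1.06*t^5 - 2.0316*t^4 + 2.927*t^3 - 8.1244*t^2 - 7.4234*t + 8.3079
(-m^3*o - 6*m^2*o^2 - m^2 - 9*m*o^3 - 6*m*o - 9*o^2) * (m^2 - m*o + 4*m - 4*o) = -m^5*o - 5*m^4*o^2 - 4*m^4*o - m^4 - 3*m^3*o^3 - 20*m^3*o^2 - 5*m^3*o - 4*m^3 + 9*m^2*o^4 - 12*m^2*o^3 - 3*m^2*o^2 - 20*m^2*o + 36*m*o^4 + 9*m*o^3 - 12*m*o^2 + 36*o^3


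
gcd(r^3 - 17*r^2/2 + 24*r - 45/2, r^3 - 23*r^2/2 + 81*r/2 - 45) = r^2 - 11*r/2 + 15/2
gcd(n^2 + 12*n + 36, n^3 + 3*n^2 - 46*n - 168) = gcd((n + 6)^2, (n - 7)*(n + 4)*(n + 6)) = n + 6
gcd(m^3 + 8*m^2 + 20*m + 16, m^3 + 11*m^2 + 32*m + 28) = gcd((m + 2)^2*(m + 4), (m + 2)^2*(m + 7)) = m^2 + 4*m + 4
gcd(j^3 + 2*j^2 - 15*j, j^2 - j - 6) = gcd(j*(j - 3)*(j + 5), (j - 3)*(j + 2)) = j - 3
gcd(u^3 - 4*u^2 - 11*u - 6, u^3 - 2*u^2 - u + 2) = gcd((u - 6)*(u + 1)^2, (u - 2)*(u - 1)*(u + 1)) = u + 1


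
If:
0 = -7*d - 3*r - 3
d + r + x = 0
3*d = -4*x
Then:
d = -12/25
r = 3/25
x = 9/25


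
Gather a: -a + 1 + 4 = 5 - a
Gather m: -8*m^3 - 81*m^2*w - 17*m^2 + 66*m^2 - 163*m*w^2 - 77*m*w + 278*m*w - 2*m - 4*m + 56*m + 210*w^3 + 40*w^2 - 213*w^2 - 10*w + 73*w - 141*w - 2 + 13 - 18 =-8*m^3 + m^2*(49 - 81*w) + m*(-163*w^2 + 201*w + 50) + 210*w^3 - 173*w^2 - 78*w - 7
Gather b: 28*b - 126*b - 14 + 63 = 49 - 98*b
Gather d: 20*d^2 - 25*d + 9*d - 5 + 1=20*d^2 - 16*d - 4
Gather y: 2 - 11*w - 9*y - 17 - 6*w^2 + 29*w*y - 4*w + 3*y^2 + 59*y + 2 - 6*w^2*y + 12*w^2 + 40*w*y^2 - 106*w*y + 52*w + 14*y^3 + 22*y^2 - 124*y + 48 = 6*w^2 + 37*w + 14*y^3 + y^2*(40*w + 25) + y*(-6*w^2 - 77*w - 74) + 35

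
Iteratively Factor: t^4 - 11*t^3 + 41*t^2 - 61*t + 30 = (t - 3)*(t^3 - 8*t^2 + 17*t - 10) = (t - 5)*(t - 3)*(t^2 - 3*t + 2) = (t - 5)*(t - 3)*(t - 2)*(t - 1)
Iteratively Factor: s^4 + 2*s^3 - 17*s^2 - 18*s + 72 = (s + 3)*(s^3 - s^2 - 14*s + 24) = (s - 3)*(s + 3)*(s^2 + 2*s - 8) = (s - 3)*(s - 2)*(s + 3)*(s + 4)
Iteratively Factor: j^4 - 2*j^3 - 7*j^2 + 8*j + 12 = (j + 1)*(j^3 - 3*j^2 - 4*j + 12) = (j - 2)*(j + 1)*(j^2 - j - 6) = (j - 2)*(j + 1)*(j + 2)*(j - 3)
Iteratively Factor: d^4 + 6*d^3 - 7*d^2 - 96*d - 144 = (d + 3)*(d^3 + 3*d^2 - 16*d - 48) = (d + 3)^2*(d^2 - 16) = (d - 4)*(d + 3)^2*(d + 4)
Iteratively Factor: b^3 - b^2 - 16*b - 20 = (b + 2)*(b^2 - 3*b - 10) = (b + 2)^2*(b - 5)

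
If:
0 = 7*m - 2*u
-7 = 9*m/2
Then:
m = -14/9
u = -49/9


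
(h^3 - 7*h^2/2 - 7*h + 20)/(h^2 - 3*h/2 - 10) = h - 2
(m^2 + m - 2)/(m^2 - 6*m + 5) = (m + 2)/(m - 5)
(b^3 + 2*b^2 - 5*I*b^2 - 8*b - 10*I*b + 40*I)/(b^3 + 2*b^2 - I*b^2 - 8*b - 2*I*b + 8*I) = (b - 5*I)/(b - I)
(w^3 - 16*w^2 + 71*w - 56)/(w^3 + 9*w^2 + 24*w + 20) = (w^3 - 16*w^2 + 71*w - 56)/(w^3 + 9*w^2 + 24*w + 20)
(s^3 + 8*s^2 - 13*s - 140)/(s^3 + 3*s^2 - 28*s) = (s + 5)/s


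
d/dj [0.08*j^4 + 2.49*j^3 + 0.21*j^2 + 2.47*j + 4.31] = 0.32*j^3 + 7.47*j^2 + 0.42*j + 2.47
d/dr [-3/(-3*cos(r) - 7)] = 9*sin(r)/(3*cos(r) + 7)^2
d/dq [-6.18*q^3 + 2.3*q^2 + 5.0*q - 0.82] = -18.54*q^2 + 4.6*q + 5.0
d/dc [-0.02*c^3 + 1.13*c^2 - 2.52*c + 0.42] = -0.06*c^2 + 2.26*c - 2.52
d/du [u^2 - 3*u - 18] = 2*u - 3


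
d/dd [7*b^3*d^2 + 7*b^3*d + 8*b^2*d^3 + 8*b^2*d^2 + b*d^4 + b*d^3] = b*(14*b^2*d + 7*b^2 + 24*b*d^2 + 16*b*d + 4*d^3 + 3*d^2)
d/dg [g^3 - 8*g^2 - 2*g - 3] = 3*g^2 - 16*g - 2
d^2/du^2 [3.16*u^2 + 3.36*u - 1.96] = 6.32000000000000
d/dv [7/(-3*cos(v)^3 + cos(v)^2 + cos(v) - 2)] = 7*(-9*cos(v)^2 + 2*cos(v) + 1)*sin(v)/(3*cos(v)^3 - cos(v)^2 - cos(v) + 2)^2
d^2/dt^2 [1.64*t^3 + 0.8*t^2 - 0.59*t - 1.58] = 9.84*t + 1.6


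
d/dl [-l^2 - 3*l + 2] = -2*l - 3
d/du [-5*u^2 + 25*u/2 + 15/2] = 25/2 - 10*u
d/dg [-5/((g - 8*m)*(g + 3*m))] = 5*(2*g - 5*m)/((g - 8*m)^2*(g + 3*m)^2)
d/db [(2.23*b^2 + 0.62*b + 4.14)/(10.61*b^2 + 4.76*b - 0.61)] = (4.0366*b^2 - 90.5714*b - 20.0846)/(112.5721*b^4 + 101.0072*b^3 + 9.7134*b^2 - 5.8072*b + 0.3721)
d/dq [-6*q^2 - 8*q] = -12*q - 8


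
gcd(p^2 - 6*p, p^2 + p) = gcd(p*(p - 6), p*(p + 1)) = p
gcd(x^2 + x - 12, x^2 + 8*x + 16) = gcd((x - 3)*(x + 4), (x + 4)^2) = x + 4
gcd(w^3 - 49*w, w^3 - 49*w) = w^3 - 49*w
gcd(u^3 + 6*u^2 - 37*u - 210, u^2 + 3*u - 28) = u + 7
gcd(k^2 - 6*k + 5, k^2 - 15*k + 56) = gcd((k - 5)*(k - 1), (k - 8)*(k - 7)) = 1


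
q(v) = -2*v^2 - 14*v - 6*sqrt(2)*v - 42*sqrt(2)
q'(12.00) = -70.49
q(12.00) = -617.22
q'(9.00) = -58.49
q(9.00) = -423.76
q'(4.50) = -40.49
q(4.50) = -201.08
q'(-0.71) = -19.65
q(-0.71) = -44.44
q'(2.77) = -33.57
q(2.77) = -137.03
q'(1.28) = -27.61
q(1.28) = -91.45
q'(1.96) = -30.33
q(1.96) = -111.15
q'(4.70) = -41.29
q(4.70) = -209.26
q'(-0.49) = -20.53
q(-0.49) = -48.86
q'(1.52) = -28.57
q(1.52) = -98.20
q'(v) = -4*v - 14 - 6*sqrt(2)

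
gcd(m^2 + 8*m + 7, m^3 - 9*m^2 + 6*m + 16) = m + 1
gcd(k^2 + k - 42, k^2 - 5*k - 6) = k - 6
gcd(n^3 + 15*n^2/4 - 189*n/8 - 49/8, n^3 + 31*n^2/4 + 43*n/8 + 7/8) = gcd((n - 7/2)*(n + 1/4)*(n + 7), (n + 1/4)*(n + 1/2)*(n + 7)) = n^2 + 29*n/4 + 7/4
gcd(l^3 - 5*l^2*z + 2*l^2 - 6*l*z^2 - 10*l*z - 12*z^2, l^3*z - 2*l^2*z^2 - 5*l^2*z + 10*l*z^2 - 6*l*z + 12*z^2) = 1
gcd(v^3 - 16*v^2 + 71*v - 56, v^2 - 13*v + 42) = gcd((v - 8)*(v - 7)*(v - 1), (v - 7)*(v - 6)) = v - 7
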